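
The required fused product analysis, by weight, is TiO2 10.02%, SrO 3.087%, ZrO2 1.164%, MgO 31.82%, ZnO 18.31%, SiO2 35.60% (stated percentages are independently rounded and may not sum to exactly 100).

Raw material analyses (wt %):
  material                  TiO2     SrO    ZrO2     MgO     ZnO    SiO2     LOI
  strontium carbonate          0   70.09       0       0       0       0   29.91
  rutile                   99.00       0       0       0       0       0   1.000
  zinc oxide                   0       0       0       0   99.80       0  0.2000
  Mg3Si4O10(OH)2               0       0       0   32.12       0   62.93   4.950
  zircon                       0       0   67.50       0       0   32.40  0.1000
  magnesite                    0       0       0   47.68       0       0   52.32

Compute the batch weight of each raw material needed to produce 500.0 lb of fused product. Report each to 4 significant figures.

Batch per 500.0 lb fused product:
  strontium carbonate: 22.02 lb
  rutile: 50.61 lb
  zinc oxide: 91.73 lb
  Mg3Si4O10(OH)2: 278.4 lb
  zircon: 8.622 lb
  magnesite: 146.1 lb
Total batch = 597.5 lb; LOI loss = 97.50 lb; yield = 83.68%

All arithmetic maintains full precision from start to finish — intermediates are shown rounded to four significant figures within the worked lines — each reported result includes exactly one rounding; all derived quantities, including totals, the six compositions, glass mass, the yield, ignition loss, are recomputed from the weighed amounts on 500.0 lb of glass at full float precision precisely as stated by question or answer.
Target masses of each oxide per 500.0 lb fused product:
  TiO2: 10.02% × 500.0 = 50.10 lb
  SrO: 3.087% × 500.0 = 15.44 lb
  ZrO2: 1.164% × 500.0 = 5.820 lb
  MgO: 31.82% × 500.0 = 159.1 lb
  ZnO: 18.31% × 500.0 = 91.55 lb
  SiO2: 35.60% × 500.0 = 178.0 lb
Oxide-by-oxide audit given the weights on record, per the basis as stated (sums match the target masses given rounding of the digits):
  TiO2: 50.61·0.9900 = 50.10 lb (target 50.10 lb)
  SrO: 22.02·0.7009 = 15.43 lb (target 15.44 lb)
  ZrO2: 8.622·0.6750 = 5.820 lb (target 5.820 lb)
  MgO: 278.4·0.3212 + 146.1·0.4768 = 159.1 lb (target 159.1 lb)
  ZnO: 91.73·0.9980 = 91.55 lb (target 91.55 lb)
  SiO2: 278.4·0.6293 + 8.622·0.3240 = 178.0 lb (target 178.0 lb)
Consistency of the glass mass: whole batch net of LOI = 500.0 lb (the Σ of target masses is 500.0 lb; versus the stated basis of 500.0 lb — rounding explains the deltas).
Whole-batch sum: Σ batch = 597.5 lb; LOI loss = Σ batch·LOI = 97.50 lb; as yield: glass ÷ batch → 83.68%.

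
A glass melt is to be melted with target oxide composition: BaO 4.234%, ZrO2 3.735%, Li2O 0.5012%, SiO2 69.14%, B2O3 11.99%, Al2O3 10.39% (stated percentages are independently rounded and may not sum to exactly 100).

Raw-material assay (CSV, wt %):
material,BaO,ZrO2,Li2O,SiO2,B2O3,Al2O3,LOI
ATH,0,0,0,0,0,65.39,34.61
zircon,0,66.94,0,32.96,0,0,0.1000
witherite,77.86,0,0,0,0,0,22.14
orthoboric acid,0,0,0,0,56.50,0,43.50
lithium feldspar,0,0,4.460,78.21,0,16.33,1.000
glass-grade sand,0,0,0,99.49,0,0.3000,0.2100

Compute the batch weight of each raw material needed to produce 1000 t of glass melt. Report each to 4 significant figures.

Batch per 1000 t glass melt:
  ATH: 128.1 t
  zircon: 55.80 t
  witherite: 54.38 t
  orthoboric acid: 212.2 t
  lithium feldspar: 112.4 t
  glass-grade sand: 588.1 t
Total batch = 1151 t; LOI loss = 151.1 t; yield = 86.87%

The intermediate values are shown, rounded to 4 significant digits, in the printout; all arithmetic holds full float precision through every step; every reported number is rounded just once. The derived quantities are re-derived at exact precision (glass mass, the totals, ignition loss, yield, the six compositions) starting from the weights at 1000 t of glass, exactly as printed in problem or answer.
The oxide mass targets at 1000 t glass melt:
  BaO: 4.234% × 1000 = 42.34 t
  ZrO2: 3.735% × 1000 = 37.35 t
  Li2O: 0.5012% × 1000 = 5.012 t
  SiO2: 69.14% × 1000 = 691.4 t
  B2O3: 11.99% × 1000 = 119.9 t
  Al2O3: 10.39% × 1000 = 103.9 t
Sums-versus-targets review working from each reported weight, for the quoted basis mass (every target is met by its sum given rounding of the digits):
  BaO: 54.38·0.7786 = 42.34 t (target 42.34 t)
  ZrO2: 55.80·0.6694 = 37.35 t (target 37.35 t)
  Li2O: 112.4·0.04460 = 5.013 t (target 5.012 t)
  SiO2: 55.80·0.3296 + 112.4·0.7821 + 588.1·0.9949 = 691.4 t (target 691.4 t)
  B2O3: 212.2·0.5650 = 119.9 t (target 119.9 t)
  Al2O3: 128.1·0.6539 + 112.4·0.1633 + 588.1·0.003000 = 103.9 t (target 103.9 t)
Glass-mass sanity pass: total batch − LOI = 999.9 t (oxide target masses add up to 999.9 t; basis as stated: 1000 t — rounding explains the deltas).
Batch grand total — Σ batch = 1151 t; ignition loss, Σ(batch × LOI) = 151.1 t; the yield ratio, glass ÷ batch: 86.87%.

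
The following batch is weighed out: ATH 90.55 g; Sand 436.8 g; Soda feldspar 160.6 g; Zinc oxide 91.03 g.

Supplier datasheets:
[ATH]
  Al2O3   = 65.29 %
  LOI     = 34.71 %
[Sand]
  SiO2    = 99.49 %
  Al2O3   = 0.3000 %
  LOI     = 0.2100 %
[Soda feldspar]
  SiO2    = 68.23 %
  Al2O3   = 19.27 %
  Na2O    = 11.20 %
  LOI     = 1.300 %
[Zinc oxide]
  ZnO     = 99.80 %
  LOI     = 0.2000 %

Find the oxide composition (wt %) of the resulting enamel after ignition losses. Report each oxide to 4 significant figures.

In-progress results are displayed rounded to four significant figures on the page; the working math holds full float precision from first step to last; every reported figure carries a single rounding; the derived quantities are carried at full precision (the four compositions, net glass mass, totals, LOI, yield) using the weight values at 744.4 g of glass, as written in the problem or answer text.
Delivered oxide masses:
  SiO2: 436.8·0.9949 + 160.6·0.6823 = 544.1 g
  ZnO: 91.03·0.9980 = 90.85 g
  Al2O3: 90.55·0.6529 + 436.8·0.003000 + 160.6·0.1927 = 91.38 g
  Na2O: 160.6·0.1120 = 17.99 g
LOI: 90.55·0.3471 + 436.8·0.002100 + 160.6·0.01300 + 91.03·0.002000 = 34.62 g
Resulting glass, batch − LOI: 779.0 − 34.62 = 744.4 g (= the summed oxide contributions)
wt % = 100 × oxide mass / glass mass

Glass mass = 744.4 g (batch 779.0 − LOI 34.62).
Composition: SiO2 73.10%, ZnO 12.20%, Al2O3 12.28%, Na2O 2.416%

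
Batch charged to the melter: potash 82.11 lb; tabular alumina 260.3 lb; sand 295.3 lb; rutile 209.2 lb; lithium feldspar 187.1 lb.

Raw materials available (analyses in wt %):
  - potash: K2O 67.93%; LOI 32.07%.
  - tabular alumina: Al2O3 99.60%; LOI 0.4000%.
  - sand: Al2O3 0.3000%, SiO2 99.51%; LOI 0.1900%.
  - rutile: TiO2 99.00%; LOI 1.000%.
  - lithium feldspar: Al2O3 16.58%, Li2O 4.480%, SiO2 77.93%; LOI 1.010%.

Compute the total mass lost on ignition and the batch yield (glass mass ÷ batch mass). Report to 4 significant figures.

The working math maintains full precision in all steps. Values along the way are printed, rounded to four significant figures, within the worked lines; every reported number receives exactly one rounding. Derived quantities (the totals, yield, glass mass, ignition loss, the five compositions) are computed starting from the weights for 1002 lb of glass in full precision, as given in question or answer.
Per-material ignition loss:
  potash: 82.11 × 0.3207 = 26.33 lb
  tabular alumina: 260.3 × 0.004000 = 1.041 lb
  sand: 295.3 × 0.001900 = 0.5611 lb
  rutile: 209.2 × 0.01000 = 2.092 lb
  lithium feldspar: 187.1 × 0.01010 = 1.890 lb
Total LOI = 31.92 lb
Glass = batch − LOI = 1034 − 31.92 = 1002 lb

LOI loss = 31.92 lb; glass = 1002 lb; yield = 96.91%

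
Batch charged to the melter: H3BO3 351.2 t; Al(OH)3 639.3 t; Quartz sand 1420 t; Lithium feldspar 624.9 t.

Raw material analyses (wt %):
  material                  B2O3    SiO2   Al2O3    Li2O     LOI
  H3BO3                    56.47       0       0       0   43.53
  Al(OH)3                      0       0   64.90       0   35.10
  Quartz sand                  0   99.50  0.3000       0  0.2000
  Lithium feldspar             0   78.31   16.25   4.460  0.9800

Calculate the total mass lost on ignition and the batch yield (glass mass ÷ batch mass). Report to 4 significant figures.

LOI loss = 386.2 t; glass = 2649 t; yield = 87.28%

Working values appear rounded to 4 significant figures in the working; all arithmetic holds exact precision at each step — each reported figure takes just one rounding. The derived quantities, including the four compositions, net glass mass, the totals, the yield, ignition loss, are rebuilt using the weight values per 2649 t of glass in full float precision as written in either problem or answer.
Loss on ignition, line by line:
  H3BO3: 351.2 × 0.4353 = 152.9 t
  Al(OH)3: 639.3 × 0.3510 = 224.4 t
  Quartz sand: 1420 × 0.002000 = 2.840 t
  Lithium feldspar: 624.9 × 0.009800 = 6.124 t
Total LOI = 386.2 t
Glass = batch − LOI = 3035 − 386.2 = 2649 t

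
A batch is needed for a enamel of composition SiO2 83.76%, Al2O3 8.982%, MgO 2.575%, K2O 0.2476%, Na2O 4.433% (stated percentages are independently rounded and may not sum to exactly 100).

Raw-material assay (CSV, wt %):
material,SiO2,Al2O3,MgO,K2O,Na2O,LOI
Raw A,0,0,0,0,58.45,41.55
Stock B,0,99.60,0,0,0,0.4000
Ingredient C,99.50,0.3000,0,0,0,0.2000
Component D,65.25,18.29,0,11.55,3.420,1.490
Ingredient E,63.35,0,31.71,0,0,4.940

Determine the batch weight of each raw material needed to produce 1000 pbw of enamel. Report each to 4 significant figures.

Intermediates are displayed rounded to 4 significant figures across the worked steps; the whole derivation maintains full float precision in every operation; every reported value undergoes a single rounding; the derived quantities are carried in full float precision (yield, LOI, the totals, five oxide percentages, glass mass) using the weight values per 1000 pbw of glass, as quoted within problem or answer.
Oxide mass targets, per 1000 pbw enamel:
  SiO2: 83.76% × 1000 = 837.6 pbw
  Al2O3: 8.982% × 1000 = 89.82 pbw
  MgO: 2.575% × 1000 = 25.75 pbw
  K2O: 0.2476% × 1000 = 2.476 pbw
  Na2O: 4.433% × 1000 = 44.33 pbw
Checking each oxide sum per the reported batch figures, for the quoted basis mass (each sum matches its target mass within answer rounding):
  SiO2: 776.0·0.9950 + 21.44·0.6525 + 81.20·0.6335 = 837.5 pbw (target 837.6 pbw)
  Al2O3: 83.91·0.9960 + 776.0·0.003000 + 21.44·0.1829 = 89.82 pbw (target 89.82 pbw)
  MgO: 81.20·0.3171 = 25.75 pbw (target 25.75 pbw)
  K2O: 21.44·0.1155 = 2.476 pbw (target 2.476 pbw)
  Na2O: 74.59·0.5845 + 21.44·0.03420 = 44.33 pbw (target 44.33 pbw)
Mass balance on the glass: Σ batch − LOI loss = 999.9 pbw (per-oxide target masses sum to 1000 pbw; stated basis 1000 pbw — differing by rounding only).
Total batch = Σ batch = 1037 pbw; Σ batch·LOI gives LOI loss = 37.21 pbw; as yield: glass ÷ batch → 96.41%.

Batch per 1000 pbw enamel:
  Raw A: 74.59 pbw
  Stock B: 83.91 pbw
  Ingredient C: 776.0 pbw
  Component D: 21.44 pbw
  Ingredient E: 81.20 pbw
Total batch = 1037 pbw; LOI loss = 37.21 pbw; yield = 96.41%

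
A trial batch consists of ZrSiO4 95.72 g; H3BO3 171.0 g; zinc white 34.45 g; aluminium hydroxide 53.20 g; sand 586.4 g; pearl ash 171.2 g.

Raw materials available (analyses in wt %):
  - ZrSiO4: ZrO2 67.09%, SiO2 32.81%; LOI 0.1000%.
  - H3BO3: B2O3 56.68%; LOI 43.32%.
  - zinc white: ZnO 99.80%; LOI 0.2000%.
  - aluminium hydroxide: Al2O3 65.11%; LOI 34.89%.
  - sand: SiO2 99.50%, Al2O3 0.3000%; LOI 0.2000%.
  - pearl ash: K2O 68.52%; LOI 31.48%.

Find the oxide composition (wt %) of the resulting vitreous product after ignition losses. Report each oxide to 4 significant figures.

Every computation runs at full precision from start to finish — working values are rounded to 4 significant digits as shown; exactly one rounding goes into every reported value — the derived quantities (the totals, ignition loss, six oxide percentages, net glass mass, the yield) are recomputed at full precision using the weight values per 964.1 g of glass as given in question or answer.
Mass of each oxide from the mix:
  ZrO2: 95.72·0.6709 = 64.22 g
  SiO2: 95.72·0.3281 + 586.4·0.9950 = 614.9 g
  K2O: 171.2·0.6852 = 117.3 g
  ZnO: 34.45·0.9980 = 34.38 g
  B2O3: 171.0·0.5668 = 96.92 g
  Al2O3: 53.20·0.6511 + 586.4·0.003000 = 36.40 g
LOI: 95.72·0.001000 + 171.0·0.4332 + 34.45·0.002000 + 53.20·0.3489 + 586.4·0.002000 + 171.2·0.3148 = 147.9 g
Glass mass = batch − LOI = 1112 − 147.9 = 964.1 g (= Σ oxide masses)
each oxide over glass, ×100, is wt %

Glass mass = 964.1 g (batch 1112 − LOI 147.9).
Composition: ZrO2 6.661%, SiO2 63.78%, K2O 12.17%, ZnO 3.566%, B2O3 10.05%, Al2O3 3.775%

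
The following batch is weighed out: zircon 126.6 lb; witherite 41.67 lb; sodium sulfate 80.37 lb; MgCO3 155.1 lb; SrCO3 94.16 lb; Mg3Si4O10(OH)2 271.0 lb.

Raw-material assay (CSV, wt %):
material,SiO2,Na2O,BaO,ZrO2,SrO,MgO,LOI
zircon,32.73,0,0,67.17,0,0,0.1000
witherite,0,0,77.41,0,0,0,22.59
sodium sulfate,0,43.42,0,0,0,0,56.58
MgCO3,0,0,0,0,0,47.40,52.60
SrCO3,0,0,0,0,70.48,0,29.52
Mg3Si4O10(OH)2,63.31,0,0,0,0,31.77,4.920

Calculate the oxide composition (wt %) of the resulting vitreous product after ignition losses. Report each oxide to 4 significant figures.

Glass mass = 591.2 lb (batch 768.9 − LOI 177.7).
Composition: SiO2 36.03%, Na2O 5.903%, BaO 5.456%, ZrO2 14.38%, SrO 11.23%, MgO 27.00%

Rounding to four significant digits applies to every working value as displayed; all arithmetic keeps full float precision at every stage; every reported number sees exactly one rounding — all derived quantities, including ignition loss, net glass mass, yield, totals, six oxide percentages, are re-derived using the weight values at 591.2 lb of glass at exact precision precisely as stated by the question or the answer.
Oxide-by-oxide delivered mass:
  SiO2: 126.6·0.3273 + 271.0·0.6331 = 213.0 lb
  Na2O: 80.37·0.4342 = 34.90 lb
  BaO: 41.67·0.7741 = 32.26 lb
  ZrO2: 126.6·0.6717 = 85.04 lb
  SrO: 94.16·0.7048 = 66.36 lb
  MgO: 155.1·0.4740 + 271.0·0.3177 = 159.6 lb
LOI: 126.6·0.001000 + 41.67·0.2259 + 80.37·0.5658 + 155.1·0.5260 + 94.16·0.2952 + 271.0·0.04920 = 177.7 lb
Glass mass = batch − LOI = 768.9 − 177.7 = 591.2 lb (the oxide masses sum to this)
each oxide over glass, ×100, is wt %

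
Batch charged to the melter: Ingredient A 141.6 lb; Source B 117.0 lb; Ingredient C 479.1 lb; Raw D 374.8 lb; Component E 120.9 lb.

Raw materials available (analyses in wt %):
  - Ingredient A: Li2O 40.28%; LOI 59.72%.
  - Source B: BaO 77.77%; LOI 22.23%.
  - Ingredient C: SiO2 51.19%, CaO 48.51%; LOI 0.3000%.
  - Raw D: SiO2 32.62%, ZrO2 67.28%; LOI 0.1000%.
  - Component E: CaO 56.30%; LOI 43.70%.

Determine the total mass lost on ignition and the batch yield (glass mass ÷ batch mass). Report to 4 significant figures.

LOI loss = 165.2 lb; glass = 1068 lb; yield = 86.60%

Every computation maintains full float precision throughout — values along the way are shown with 4-significant-digit rounding when written out — every reported value is rounded exactly once; derived quantities (glass mass, totals, the yield, LOI, five oxide percentages) are recomputed using the weight values at 1068 lb of glass at full precision, as set out in the question or the answer.
LOI of each material in turn:
  Ingredient A: 141.6 × 0.5972 = 84.56 lb
  Source B: 117.0 × 0.2223 = 26.01 lb
  Ingredient C: 479.1 × 0.003000 = 1.437 lb
  Raw D: 374.8 × 0.001000 = 0.3748 lb
  Component E: 120.9 × 0.4370 = 52.83 lb
Total LOI = 165.2 lb
Glass = batch − LOI = 1233 − 165.2 = 1068 lb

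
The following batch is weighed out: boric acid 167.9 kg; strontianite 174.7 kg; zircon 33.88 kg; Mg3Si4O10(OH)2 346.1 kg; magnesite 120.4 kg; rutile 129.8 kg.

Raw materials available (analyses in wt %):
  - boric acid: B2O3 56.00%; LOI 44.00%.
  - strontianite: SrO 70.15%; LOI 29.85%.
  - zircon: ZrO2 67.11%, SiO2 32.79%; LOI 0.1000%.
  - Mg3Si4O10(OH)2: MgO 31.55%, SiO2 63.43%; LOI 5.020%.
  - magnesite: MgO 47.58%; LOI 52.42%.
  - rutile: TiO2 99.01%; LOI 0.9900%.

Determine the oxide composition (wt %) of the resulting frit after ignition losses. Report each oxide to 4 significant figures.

The intermediate values appear, rounded to four significant digits, in the working — all internal work carries exact precision through the solve; a single rounding yields each reported value — the derived quantities, including the totals, LOI, the six compositions, glass mass, yield, are re-derived from the batch weights for 764.9 kg of glass in full float precision, as given in the problem or the answer.
Oxide-by-oxide delivered mass:
  SrO: 174.7·0.7015 = 122.6 kg
  MgO: 346.1·0.3155 + 120.4·0.4758 = 166.5 kg
  ZrO2: 33.88·0.6711 = 22.74 kg
  SiO2: 33.88·0.3279 + 346.1·0.6343 = 230.6 kg
  TiO2: 129.8·0.9901 = 128.5 kg
  B2O3: 167.9·0.5600 = 94.02 kg
LOI: 167.9·0.4400 + 174.7·0.2985 + 33.88·0.001000 + 346.1·0.05020 + 120.4·0.5242 + 129.8·0.009900 = 207.8 kg
Glass mass = batch − LOI = 972.8 − 207.8 = 764.9 kg (equal to the oxide-mass sum)
percent by weight: oxide/glass ×100

Glass mass = 764.9 kg (batch 972.8 − LOI 207.8).
Composition: SrO 16.02%, MgO 21.76%, ZrO2 2.972%, SiO2 30.15%, TiO2 16.80%, B2O3 12.29%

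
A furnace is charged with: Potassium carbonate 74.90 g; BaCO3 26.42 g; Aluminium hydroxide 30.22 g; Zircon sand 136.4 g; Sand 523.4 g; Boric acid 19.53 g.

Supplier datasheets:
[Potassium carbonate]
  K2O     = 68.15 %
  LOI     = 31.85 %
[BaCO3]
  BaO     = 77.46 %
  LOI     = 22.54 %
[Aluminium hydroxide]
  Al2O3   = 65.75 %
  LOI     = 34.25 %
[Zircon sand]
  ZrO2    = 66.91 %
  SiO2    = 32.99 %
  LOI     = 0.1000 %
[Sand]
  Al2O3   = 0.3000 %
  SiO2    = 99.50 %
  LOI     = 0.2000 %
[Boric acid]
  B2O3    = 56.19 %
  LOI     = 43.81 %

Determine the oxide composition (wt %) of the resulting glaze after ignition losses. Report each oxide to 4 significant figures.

Glass mass = 761.0 g (batch 810.9 − LOI 49.90).
Composition: BaO 2.689%, ZrO2 11.99%, B2O3 1.442%, Al2O3 2.817%, SiO2 74.35%, K2O 6.708%

All arithmetic carries full float precision all the way through; mid-chain values appear rounded to 4 significant figures in the printout. A single rounding yields each reported value — derived quantities, including totals, glass mass, LOI, the yield, six oxide percentages, are re-derived starting from the weights at 761.0 g of glass at exact precision, as given in the problem or answer text.
Oxide-by-oxide delivered mass:
  BaO: 26.42·0.7746 = 20.46 g
  ZrO2: 136.4·0.6691 = 91.27 g
  B2O3: 19.53·0.5619 = 10.97 g
  Al2O3: 30.22·0.6575 + 523.4·0.003000 = 21.44 g
  SiO2: 136.4·0.3299 + 523.4·0.9950 = 565.8 g
  K2O: 74.90·0.6815 = 51.04 g
LOI: 74.90·0.3185 + 26.42·0.2254 + 30.22·0.3425 + 136.4·0.001000 + 523.4·0.002000 + 19.53·0.4381 = 49.90 g
Net of LOI, the glass mass = 810.9 − 49.90 = 761.0 g (= the summed oxide contributions)
wt % = 100 × oxide mass / glass mass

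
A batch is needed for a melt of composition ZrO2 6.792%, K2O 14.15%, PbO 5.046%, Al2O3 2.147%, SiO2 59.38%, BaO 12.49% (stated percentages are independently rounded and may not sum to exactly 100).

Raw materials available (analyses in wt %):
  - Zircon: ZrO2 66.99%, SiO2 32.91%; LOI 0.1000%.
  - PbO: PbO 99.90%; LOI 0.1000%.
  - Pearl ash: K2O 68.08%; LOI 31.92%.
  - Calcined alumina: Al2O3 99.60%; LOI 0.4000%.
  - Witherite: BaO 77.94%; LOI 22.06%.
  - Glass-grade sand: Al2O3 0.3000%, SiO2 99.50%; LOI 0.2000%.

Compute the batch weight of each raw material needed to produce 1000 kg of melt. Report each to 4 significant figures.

Batch per 1000 kg melt:
  Zircon: 101.4 kg
  PbO: 50.51 kg
  Pearl ash: 207.8 kg
  Calcined alumina: 19.86 kg
  Witherite: 160.3 kg
  Glass-grade sand: 563.2 kg
Total batch = 1103 kg; LOI loss = 103.0 kg; yield = 90.66%

Full float precision is held at all times — values along the way are shown with 4-significant-digit rounding in the working — every reported number takes exactly one rounding; all derived quantities are carried at full precision (the totals, net glass mass, the yield, six oxide percentages, LOI) starting from the weights on 1000 kg of glass exactly as printed in the problem or answer text.
Target oxide masses per 1000 kg melt:
  ZrO2: 6.792% × 1000 = 67.92 kg
  K2O: 14.15% × 1000 = 141.5 kg
  PbO: 5.046% × 1000 = 50.46 kg
  Al2O3: 2.147% × 1000 = 21.47 kg
  SiO2: 59.38% × 1000 = 593.8 kg
  BaO: 12.49% × 1000 = 124.9 kg
Balance tally, oxide-wise, applying the batch weights above, versus the basis set out (delivered sums recover each target inside rounding margins):
  ZrO2: 101.4·0.6699 = 67.93 kg (target 67.92 kg)
  K2O: 207.8·0.6808 = 141.5 kg (target 141.5 kg)
  PbO: 50.51·0.9990 = 50.46 kg (target 50.46 kg)
  Al2O3: 19.86·0.9960 + 563.2·0.003000 = 21.47 kg (target 21.47 kg)
  SiO2: 101.4·0.3291 + 563.2·0.9950 = 593.8 kg (target 593.8 kg)
  BaO: 160.3·0.7794 = 124.9 kg (target 124.9 kg)
Mass balance on the glass: batch total minus LOI = 1000 kg (per-oxide target masses sum to 1000 kg; against the stated basis, 1000 kg — rounding explains the deltas).
Adding the batch up: Σ batch = 1103 kg; LOI removed, Σ of batch·LOI: 103.0 kg; glass ÷ batch gives a yield of 90.66%.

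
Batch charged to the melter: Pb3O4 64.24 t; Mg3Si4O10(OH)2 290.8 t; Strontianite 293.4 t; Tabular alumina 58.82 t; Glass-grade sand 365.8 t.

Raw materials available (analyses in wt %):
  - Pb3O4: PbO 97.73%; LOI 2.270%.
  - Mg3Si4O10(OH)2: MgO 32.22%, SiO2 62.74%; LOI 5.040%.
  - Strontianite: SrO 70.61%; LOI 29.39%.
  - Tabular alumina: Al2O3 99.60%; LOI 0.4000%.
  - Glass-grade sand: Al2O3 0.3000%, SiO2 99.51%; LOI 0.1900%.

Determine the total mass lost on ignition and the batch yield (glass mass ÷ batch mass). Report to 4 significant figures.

The whole derivation holds full precision throughout. Working values are printed (rounded to 4 significant figures) alongside each step — exactly one rounding lands on every reported value. The derived quantities, which include ignition loss, totals, glass mass, the yield, five oxide percentages, are re-derived at full precision, as given in either problem or answer, using the weight values at 969.8 t of glass.
Material-by-material LOI:
  Pb3O4: 64.24 × 0.02270 = 1.458 t
  Mg3Si4O10(OH)2: 290.8 × 0.05040 = 14.66 t
  Strontianite: 293.4 × 0.2939 = 86.23 t
  Tabular alumina: 58.82 × 0.004000 = 0.2353 t
  Glass-grade sand: 365.8 × 0.001900 = 0.6950 t
Total LOI = 103.3 t
Glass = batch − LOI = 1073 − 103.3 = 969.8 t

LOI loss = 103.3 t; glass = 969.8 t; yield = 90.38%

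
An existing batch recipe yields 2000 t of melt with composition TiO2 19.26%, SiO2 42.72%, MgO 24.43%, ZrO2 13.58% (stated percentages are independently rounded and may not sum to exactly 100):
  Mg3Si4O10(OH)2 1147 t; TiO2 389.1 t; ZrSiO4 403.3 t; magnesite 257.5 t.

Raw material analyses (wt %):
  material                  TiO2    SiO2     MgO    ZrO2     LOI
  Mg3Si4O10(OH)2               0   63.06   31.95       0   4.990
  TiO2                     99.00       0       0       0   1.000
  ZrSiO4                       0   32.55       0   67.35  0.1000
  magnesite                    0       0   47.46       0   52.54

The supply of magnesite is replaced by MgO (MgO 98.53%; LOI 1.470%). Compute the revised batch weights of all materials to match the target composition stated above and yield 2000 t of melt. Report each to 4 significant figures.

Every computation runs at full precision through every step; working values are displayed rounded to four significant figures as written; each reported number takes just one rounding; the derived quantities (the yield, glass mass, the totals, four oxide percentages, LOI) are computed from the weighed amounts per 2000 t of glass at full precision as given in problem or answer.
Target oxide masses per 2000 t melt:
  TiO2: 19.26% × 2000 = 385.2 t
  SiO2: 42.72% × 2000 = 854.4 t
  MgO: 24.43% × 2000 = 488.6 t
  ZrO2: 13.58% × 2000 = 271.6 t
Balance tally, oxide-wise, applying the batch weights above, versus the basis set out (sums match the target masses inside rounding margins):
  TiO2: 389.1·0.9900 = 385.2 t (target 385.2 t)
  SiO2: 1147·0.6306 + 403.3·0.3255 = 854.6 t (target 854.4 t)
  MgO: 1147·0.3195 + 124.0·0.9853 = 488.6 t (target 488.6 t)
  ZrO2: 403.3·0.6735 = 271.6 t (target 271.6 t)
Glass-mass bookkeeping: net batch after ignition = 2000 t (per-oxide target masses sum to 2000 t; the stated basis being 2000 t — any gap is answer rounding).
Adding the batch up: Σ batch = 2063 t; loss to ignition Σ batch·LOI = 63.35 t; yield, glass over the total, = 96.93%.

Revised batch per 2000 t melt:
  Mg3Si4O10(OH)2: 1147 t
  TiO2: 389.1 t
  ZrSiO4: 403.3 t
  MgO: 124.0 t
Total batch = 2063 t; LOI loss = 63.35 t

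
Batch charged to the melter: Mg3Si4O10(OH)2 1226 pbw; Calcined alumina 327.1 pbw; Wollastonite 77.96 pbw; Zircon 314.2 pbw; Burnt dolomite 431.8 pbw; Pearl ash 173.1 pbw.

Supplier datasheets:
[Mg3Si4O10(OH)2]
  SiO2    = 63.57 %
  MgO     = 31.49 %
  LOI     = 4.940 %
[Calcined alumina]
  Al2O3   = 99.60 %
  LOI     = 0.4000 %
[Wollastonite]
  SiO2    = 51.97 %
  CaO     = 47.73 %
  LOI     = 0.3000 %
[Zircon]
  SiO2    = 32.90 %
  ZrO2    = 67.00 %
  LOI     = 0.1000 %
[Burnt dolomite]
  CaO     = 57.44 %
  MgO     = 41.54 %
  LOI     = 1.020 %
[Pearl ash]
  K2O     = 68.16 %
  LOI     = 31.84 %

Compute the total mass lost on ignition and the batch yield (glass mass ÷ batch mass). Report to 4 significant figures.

LOI loss = 121.9 pbw; glass = 2428 pbw; yield = 95.22%

Values along the way are displayed (rounded to four significant digits) on the page; all arithmetic carries full float precision in every operation. Every reported figure is rounded once only; the derived quantities (the six compositions, yield, net glass mass, totals, ignition loss) are rebuilt starting from the weights for 2428 pbw of glass at exact precision, as they appear in either problem or answer.
Each material's LOI contribution:
  Mg3Si4O10(OH)2: 1226 × 0.04940 = 60.56 pbw
  Calcined alumina: 327.1 × 0.004000 = 1.308 pbw
  Wollastonite: 77.96 × 0.003000 = 0.2339 pbw
  Zircon: 314.2 × 0.001000 = 0.3142 pbw
  Burnt dolomite: 431.8 × 0.01020 = 4.404 pbw
  Pearl ash: 173.1 × 0.3184 = 55.12 pbw
Total LOI = 121.9 pbw
Glass = batch − LOI = 2550 − 121.9 = 2428 pbw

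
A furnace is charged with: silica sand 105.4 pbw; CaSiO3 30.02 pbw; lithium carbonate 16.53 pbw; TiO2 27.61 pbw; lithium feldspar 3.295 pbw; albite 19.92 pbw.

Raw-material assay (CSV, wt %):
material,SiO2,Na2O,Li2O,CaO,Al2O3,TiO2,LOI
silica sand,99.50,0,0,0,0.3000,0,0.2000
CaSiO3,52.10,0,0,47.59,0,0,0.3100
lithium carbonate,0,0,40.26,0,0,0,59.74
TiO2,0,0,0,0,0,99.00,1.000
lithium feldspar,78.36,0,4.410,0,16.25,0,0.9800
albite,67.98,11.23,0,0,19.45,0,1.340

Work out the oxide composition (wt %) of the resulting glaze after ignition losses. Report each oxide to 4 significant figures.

Glass mass = 192.0 pbw (batch 202.8 − LOI 10.75).
Composition: SiO2 71.16%, Na2O 1.165%, Li2O 3.541%, CaO 7.440%, Al2O3 2.461%, TiO2 14.23%

The whole derivation maintains full float precision throughout; values along the way appear (rounded to 4 significant digits) when written out; every reported result sees exactly one rounding; all derived quantities (yield, the totals, LOI, glass mass, six oxide percentages) are recomputed at exact precision from the weighed amounts for 192.0 pbw of glass, as given in problem or answer.
Mass of each oxide from the mix:
  SiO2: 105.4·0.9950 + 30.02·0.5210 + 3.295·0.7836 + 19.92·0.6798 = 136.6 pbw
  Na2O: 19.92·0.1123 = 2.237 pbw
  Li2O: 16.53·0.4026 + 3.295·0.04410 = 6.800 pbw
  CaO: 30.02·0.4759 = 14.29 pbw
  Al2O3: 105.4·0.003000 + 3.295·0.1625 + 19.92·0.1945 = 4.726 pbw
  TiO2: 27.61·0.9900 = 27.33 pbw
LOI: 105.4·0.002000 + 30.02·0.003100 + 16.53·0.5974 + 27.61·0.01000 + 3.295·0.009800 + 19.92·0.01340 = 10.75 pbw
The glass mass, total less LOI, = 202.8 − 10.75 = 192.0 pbw (= the summed oxide contributions)
oxide / glass × 100 gives the wt %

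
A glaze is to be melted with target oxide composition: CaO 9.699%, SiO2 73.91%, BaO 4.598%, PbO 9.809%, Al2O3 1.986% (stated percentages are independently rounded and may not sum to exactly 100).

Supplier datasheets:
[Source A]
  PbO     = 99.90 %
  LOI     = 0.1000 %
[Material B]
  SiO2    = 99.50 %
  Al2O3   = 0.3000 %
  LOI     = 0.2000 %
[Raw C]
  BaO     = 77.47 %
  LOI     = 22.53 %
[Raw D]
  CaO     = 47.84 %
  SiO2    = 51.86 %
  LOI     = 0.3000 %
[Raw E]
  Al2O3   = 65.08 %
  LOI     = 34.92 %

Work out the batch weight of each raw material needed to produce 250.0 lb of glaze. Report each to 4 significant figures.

All internal work keeps full precision from start to finish — values along the way are printed (rounded to 4 significant digits) as written; exactly one rounding goes into every reported number; all derived quantities are rebuilt starting from the weights per 250.0 lb of glass at exact precision (the yield, the totals, five oxide percentages, ignition loss, glass mass) as they appear in either problem or answer.
Target oxide masses per 250.0 lb glaze:
  CaO: 9.699% × 250.0 = 24.25 lb
  SiO2: 73.91% × 250.0 = 184.8 lb
  BaO: 4.598% × 250.0 = 11.50 lb
  PbO: 9.809% × 250.0 = 24.52 lb
  Al2O3: 1.986% × 250.0 = 4.965 lb
Verifying the oxide balance per the reported batch figures, at the basis given (each sum matches its target mass up to rounding of the answer):
  CaO: 50.68·0.4784 = 24.25 lb (target 24.25 lb)
  SiO2: 159.3·0.9950 + 50.68·0.5186 = 184.8 lb (target 184.8 lb)
  BaO: 14.84·0.7747 = 11.50 lb (target 11.50 lb)
  PbO: 24.55·0.9990 = 24.53 lb (target 24.52 lb)
  Al2O3: 159.3·0.003000 + 6.895·0.6508 = 4.965 lb (target 4.965 lb)
Glass mass check: total charge less LOI = 250.0 lb (summing oxide targets gives 250.0 lb; versus the stated basis of 250.0 lb — any gap is answer rounding).
Total batch = Σ batch = 256.3 lb; the LOI term Σ batch·LOI equals 6.246 lb; glass ÷ batch gives a yield of 97.56%.

Batch per 250.0 lb glaze:
  Source A: 24.55 lb
  Material B: 159.3 lb
  Raw C: 14.84 lb
  Raw D: 50.68 lb
  Raw E: 6.895 lb
Total batch = 256.3 lb; LOI loss = 6.246 lb; yield = 97.56%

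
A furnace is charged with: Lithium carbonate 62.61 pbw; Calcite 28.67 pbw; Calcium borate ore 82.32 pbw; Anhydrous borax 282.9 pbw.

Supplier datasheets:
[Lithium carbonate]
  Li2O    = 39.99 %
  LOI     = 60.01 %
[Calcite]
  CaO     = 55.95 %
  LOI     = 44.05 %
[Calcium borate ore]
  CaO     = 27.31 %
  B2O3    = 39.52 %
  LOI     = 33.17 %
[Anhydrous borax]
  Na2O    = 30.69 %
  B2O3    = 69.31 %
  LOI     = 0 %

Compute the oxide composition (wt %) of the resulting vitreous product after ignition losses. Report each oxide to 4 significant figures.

Glass mass = 379.0 pbw (batch 456.5 − LOI 77.51).
Composition: CaO 10.16%, Na2O 22.91%, B2O3 60.32%, Li2O 6.606%

Every computation maintains full precision throughout — the intermediate values appear (rounded to 4 significant digits) across the worked steps. Each reported value carries a single rounding. The derived quantities are rebuilt at full float precision (totals, the four compositions, net glass mass, LOI, yield) using the weight values on 379.0 pbw of glass, as set out in the problem or answer text.
Oxide masses out of the charge:
  CaO: 28.67·0.5595 + 82.32·0.2731 = 38.52 pbw
  Na2O: 282.9·0.3069 = 86.82 pbw
  B2O3: 82.32·0.3952 + 282.9·0.6931 = 228.6 pbw
  Li2O: 62.61·0.3999 = 25.04 pbw
LOI: 62.61·0.6001 + 28.67·0.4405 + 82.32·0.3317 = 77.51 pbw
Resulting glass, batch − LOI: 456.5 − 77.51 = 379.0 pbw (= the summed oxide contributions)
wt % = oxide mass / glass mass × 100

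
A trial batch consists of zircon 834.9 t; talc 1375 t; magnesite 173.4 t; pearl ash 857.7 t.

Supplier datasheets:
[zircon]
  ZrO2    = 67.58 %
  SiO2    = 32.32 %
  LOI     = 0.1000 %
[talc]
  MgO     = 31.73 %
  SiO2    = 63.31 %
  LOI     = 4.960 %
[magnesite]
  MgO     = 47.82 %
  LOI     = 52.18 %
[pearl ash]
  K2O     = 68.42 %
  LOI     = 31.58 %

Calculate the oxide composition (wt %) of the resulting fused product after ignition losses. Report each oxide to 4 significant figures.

Intermediates are displayed, with 4-significant-digit rounding, within the worked lines. Every computation carries full precision end to end — every reported value carries a single rounding — derived quantities, including yield, four oxide percentages, LOI, glass mass, the totals, are computed from the batch weights for 2811 t of glass at full precision, precisely as stated by the question or the answer.
Oxide masses out of the charge:
  ZrO2: 834.9·0.6758 = 564.2 t
  MgO: 1375·0.3173 + 173.4·0.4782 = 519.2 t
  K2O: 857.7·0.6842 = 586.8 t
  SiO2: 834.9·0.3232 + 1375·0.6331 = 1140 t
LOI: 834.9·0.001000 + 1375·0.04960 + 173.4·0.5218 + 857.7·0.3158 = 430.4 t
The glass mass, total less LOI, = 3241 − 430.4 = 2811 t (consistent with Σ oxide mass)
wt % = oxide mass / glass mass × 100

Glass mass = 2811 t (batch 3241 − LOI 430.4).
Composition: ZrO2 20.07%, MgO 18.47%, K2O 20.88%, SiO2 40.57%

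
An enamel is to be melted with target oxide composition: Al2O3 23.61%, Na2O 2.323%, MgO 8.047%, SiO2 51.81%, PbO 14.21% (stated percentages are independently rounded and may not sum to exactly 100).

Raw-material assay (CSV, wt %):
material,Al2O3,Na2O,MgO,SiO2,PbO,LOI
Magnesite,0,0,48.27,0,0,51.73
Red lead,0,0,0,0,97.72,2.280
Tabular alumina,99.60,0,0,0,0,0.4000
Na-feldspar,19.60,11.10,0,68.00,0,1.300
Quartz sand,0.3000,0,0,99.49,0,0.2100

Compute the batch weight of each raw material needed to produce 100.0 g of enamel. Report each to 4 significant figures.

All internal work holds full float precision from first step to last. In-progress results are shown, rounded to 4 significant figures, in the working. Every reported value is rounded only once. All derived quantities (glass mass, totals, LOI, the five compositions, yield) are computed starting from the weights for 100.0 g of glass in full precision, as set out in problem or answer.
Per-oxide target masses for 100.0 g enamel:
  Al2O3: 23.61% × 100.0 = 23.61 g
  Na2O: 2.323% × 100.0 = 2.323 g
  MgO: 8.047% × 100.0 = 8.047 g
  SiO2: 51.81% × 100.0 = 51.81 g
  PbO: 14.21% × 100.0 = 14.21 g
Sums-versus-targets review working from each reported weight, relative to the basis at hand (delivered sums recover each target inside rounding margins):
  Al2O3: 19.47·0.9960 + 20.93·0.1960 + 37.77·0.003000 = 23.61 g (target 23.61 g)
  Na2O: 20.93·0.1110 = 2.323 g (target 2.323 g)
  MgO: 16.67·0.4827 = 8.047 g (target 8.047 g)
  SiO2: 20.93·0.6800 + 37.77·0.9949 = 51.81 g (target 51.81 g)
  PbO: 14.54·0.9772 = 14.21 g (target 14.21 g)
Mass balance on the glass: batch total minus LOI = 100.0 g (the targets, summed, come to 100.0 g; with the basis standing at 100.0 g — a pure rounding effect).
Batch total: Σ batch = 109.4 g; the LOI term Σ batch·LOI equals 9.384 g; yield: glass divided by total = 91.42%.

Batch per 100.0 g enamel:
  Magnesite: 16.67 g
  Red lead: 14.54 g
  Tabular alumina: 19.47 g
  Na-feldspar: 20.93 g
  Quartz sand: 37.77 g
Total batch = 109.4 g; LOI loss = 9.384 g; yield = 91.42%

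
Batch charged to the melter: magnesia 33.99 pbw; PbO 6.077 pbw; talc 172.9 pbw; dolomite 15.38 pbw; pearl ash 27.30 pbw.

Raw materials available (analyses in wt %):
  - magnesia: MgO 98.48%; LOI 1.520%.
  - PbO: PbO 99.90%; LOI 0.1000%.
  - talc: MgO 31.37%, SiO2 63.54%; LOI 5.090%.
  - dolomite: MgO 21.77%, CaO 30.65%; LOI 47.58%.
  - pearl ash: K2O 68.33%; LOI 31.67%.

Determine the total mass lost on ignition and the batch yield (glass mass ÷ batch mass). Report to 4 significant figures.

LOI loss = 25.29 pbw; glass = 230.4 pbw; yield = 90.11%

All arithmetic maintains exact precision throughout; mid-chain values appear, rounded to four significant figures, when written out. Exactly one rounding is applied to every reported number — the derived quantities are carried in full precision (totals, five oxide percentages, the yield, glass mass, ignition loss) starting from the weights per 230.4 pbw of glass, as set out in either problem or answer.
Loss on ignition, line by line:
  magnesia: 33.99 × 0.01520 = 0.5166 pbw
  PbO: 6.077 × 0.001000 = 0.006077 pbw
  talc: 172.9 × 0.05090 = 8.801 pbw
  dolomite: 15.38 × 0.4758 = 7.318 pbw
  pearl ash: 27.30 × 0.3167 = 8.646 pbw
Total LOI = 25.29 pbw
Glass = batch − LOI = 255.6 − 25.29 = 230.4 pbw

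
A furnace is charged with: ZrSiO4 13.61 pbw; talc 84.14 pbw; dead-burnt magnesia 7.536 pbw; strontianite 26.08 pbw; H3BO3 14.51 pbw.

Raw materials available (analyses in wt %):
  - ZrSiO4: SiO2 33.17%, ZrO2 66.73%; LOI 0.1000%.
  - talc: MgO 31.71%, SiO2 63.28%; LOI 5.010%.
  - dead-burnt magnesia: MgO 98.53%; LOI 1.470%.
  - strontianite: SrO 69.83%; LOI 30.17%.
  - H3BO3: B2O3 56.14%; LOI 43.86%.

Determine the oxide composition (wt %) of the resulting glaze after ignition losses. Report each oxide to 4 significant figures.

Glass mass = 127.3 pbw (batch 145.9 − LOI 18.57).
Composition: MgO 26.79%, B2O3 6.399%, SiO2 45.37%, ZrO2 7.134%, SrO 14.31%

Mid-chain values are shown with 4-significant-figure rounding in the printout; all internal work carries full float precision from start to finish; a single rounding produces each reported result — the derived quantities (the five compositions, totals, glass mass, the yield, LOI) are computed in exact precision using the weight values for 127.3 pbw of glass as set out in the problem or the answer.
Oxide masses out of the charge:
  MgO: 84.14·0.3171 + 7.536·0.9853 = 34.11 pbw
  B2O3: 14.51·0.5614 = 8.146 pbw
  SiO2: 13.61·0.3317 + 84.14·0.6328 = 57.76 pbw
  ZrO2: 13.61·0.6673 = 9.082 pbw
  SrO: 26.08·0.6983 = 18.21 pbw
LOI: 13.61·0.001000 + 84.14·0.05010 + 7.536·0.01470 + 26.08·0.3017 + 14.51·0.4386 = 18.57 pbw
Glass = total batch minus LOI = 145.9 − 18.57 = 127.3 pbw (= the summed oxide contributions)
wt % = oxide mass / glass mass × 100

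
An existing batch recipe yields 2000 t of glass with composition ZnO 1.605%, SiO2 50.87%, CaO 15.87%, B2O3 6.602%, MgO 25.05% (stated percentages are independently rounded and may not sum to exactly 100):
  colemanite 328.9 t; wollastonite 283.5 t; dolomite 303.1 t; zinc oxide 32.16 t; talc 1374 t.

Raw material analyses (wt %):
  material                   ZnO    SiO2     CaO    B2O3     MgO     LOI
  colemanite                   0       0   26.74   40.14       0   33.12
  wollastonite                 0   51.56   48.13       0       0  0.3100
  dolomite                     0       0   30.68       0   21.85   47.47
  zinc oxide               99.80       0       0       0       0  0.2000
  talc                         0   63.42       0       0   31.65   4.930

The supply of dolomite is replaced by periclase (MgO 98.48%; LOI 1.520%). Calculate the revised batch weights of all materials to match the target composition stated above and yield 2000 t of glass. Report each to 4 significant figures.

Each numeric step runs at full float precision end to end — in-progress results appear with 4-significant-digit rounding at each printed step. Each reported number is rounded a single time. All derived quantities, which include the five compositions, totals, glass mass, ignition loss, the yield, are rebuilt in full precision, exactly as shown in the problem or the answer, from the weighed amounts per 2000 t of glass.
Oxide-by-oxide targets in 2000 t glass:
  ZnO: 1.605% × 2000 = 32.10 t
  SiO2: 50.87% × 2000 = 1017 t
  CaO: 15.87% × 2000 = 317.4 t
  B2O3: 6.602% × 2000 = 132.0 t
  MgO: 25.05% × 2000 = 501.0 t
Per-oxide balance check applying the batch weights above, versus the basis set out (sums match the target masses net of answer rounding effects):
  ZnO: 32.16·0.9980 = 32.10 t (target 32.10 t)
  SiO2: 476.7·0.5156 + 1217·0.6342 = 1018 t (target 1017 t)
  CaO: 328.9·0.2674 + 476.7·0.4813 = 317.4 t (target 317.4 t)
  B2O3: 328.9·0.4014 = 132.0 t (target 132.0 t)
  MgO: 117.7·0.9848 + 1217·0.3165 = 501.1 t (target 501.0 t)
Mass balance on the glass: the batch minus its LOI: 2000 t (targets for the oxides total 2000 t; the stated basis being 2000 t — deltas are rounding alone).
Total batch = Σ batch = 2172 t; LOI loss = Σ batch·LOI = 172.3 t; glass ÷ batch gives a yield of 92.07%.

Revised batch per 2000 t glass:
  colemanite: 328.9 t
  wollastonite: 476.7 t
  periclase: 117.7 t
  zinc oxide: 32.16 t
  talc: 1217 t
Total batch = 2172 t; LOI loss = 172.3 t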